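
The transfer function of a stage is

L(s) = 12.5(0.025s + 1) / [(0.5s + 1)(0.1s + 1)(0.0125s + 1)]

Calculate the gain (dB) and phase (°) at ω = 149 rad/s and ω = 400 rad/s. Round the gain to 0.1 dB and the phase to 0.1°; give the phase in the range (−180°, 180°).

At ω = 149 rad/s:
zero (1 + j149·0.025) = 1 + j3.725 → |·| ≈ 3.8569, ∠ ≈ 74.97°
pole (1 + j149·0.5) = 1 + j74.5 → |·| ≈ 74.507, ∠ ≈ 89.23°
pole (1 + j149·0.1) = 1 + j14.9 → |·| ≈ 14.934, ∠ ≈ 86.16°
pole (1 + j149·0.0125) = 1 + j1.8625 → |·| ≈ 2.114, ∠ ≈ 61.77°
|L| = 12.5 · 3.8569 / (74.507 · 14.934 · 2.114) ≈ 0.020496
Gain = 20 log₁₀(0.020496) ≈ -33.77 dB
∠L = (74.97°) − (89.23° + 86.16° + 61.77°) = -162.19°

At ω = 400 rad/s:
zero (1 + j400·0.025) = 1 + j10 → |·| ≈ 10.05, ∠ ≈ 84.29°
pole (1 + j400·0.5) = 1 + j200 → |·| ≈ 200, ∠ ≈ 89.71°
pole (1 + j400·0.1) = 1 + j40 → |·| ≈ 40.012, ∠ ≈ 88.57°
pole (1 + j400·0.0125) = 1 + j5 → |·| ≈ 5.099, ∠ ≈ 78.69°
|L| = 12.5 · 10.05 / (200 · 40.012 · 5.099) ≈ 0.0030787
Gain = 20 log₁₀(0.0030787) ≈ -50.23 dB
∠L = (84.29°) − (89.71° + 88.57° + 78.69°) = -172.68°

ω = 149: -33.8 dB, -162.2°; ω = 400: -50.2 dB, -172.7°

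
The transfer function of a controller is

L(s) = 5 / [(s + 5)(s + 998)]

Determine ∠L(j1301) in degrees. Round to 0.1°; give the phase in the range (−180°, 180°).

At s = jω = j1301:
pole (s+5): 5 + j1301 → |·| = √(5²+1301²) = √1692626 ≈ 1301, ∠ = arctan(1301/5) ≈ 89.78°
pole (s+998): 998 + j1301 → |·| = √(998²+1301²) = √2688605 ≈ 1639.7, ∠ = arctan(1301/998) ≈ 52.51°
∠L = 0.00° − 142.29° = -142.29°

-142.3°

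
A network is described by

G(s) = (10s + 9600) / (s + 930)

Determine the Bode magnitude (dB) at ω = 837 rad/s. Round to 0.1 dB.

20.2 dB

Substitute s = j837:
Numerator: 10(j837) + 9600 = 9600 + j8370
Denominator: (j837) + 930 = 930 + j837
|N| = √(9600² + 8370²) ≈ 12736, ∠N ≈ 41.08°
|D| = √(930² + 837²) ≈ 1251.2, ∠D ≈ 41.99°
|G| = 12736 / 1251.2 ≈ 10.179
Gain = 20 log₁₀(10.179) ≈ 20.15 dB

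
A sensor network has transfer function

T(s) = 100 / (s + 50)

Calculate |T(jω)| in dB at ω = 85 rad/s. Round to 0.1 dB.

0.1 dB

Substitute s = j85:
Numerator: 100 = 100 + j0
Denominator: (j85) + 50 = 50 + j85
|N| = √(100² + 0²) ≈ 100, ∠N ≈ 0.00°
|D| = √(50² + 85²) ≈ 98.615, ∠D ≈ 59.53°
|T| = 100 / 98.615 ≈ 1.014
Gain = 20 log₁₀(1.014) ≈ 0.12 dB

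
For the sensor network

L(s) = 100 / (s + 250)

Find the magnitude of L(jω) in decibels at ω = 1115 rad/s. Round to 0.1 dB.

-21.2 dB

At s = jω = j1115:
pole (s+250): 250 + j1115 → |·| = √(250²+1115²) = √1305725 ≈ 1142.7, ∠ = arctan(1115/250) ≈ 77.36°
|L| = 100 / 1142.7 ≈ 0.087512
Gain = 20 log₁₀(0.087512) ≈ -21.16 dB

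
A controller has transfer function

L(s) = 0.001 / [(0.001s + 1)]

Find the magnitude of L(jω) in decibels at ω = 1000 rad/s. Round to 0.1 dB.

At ω = 1000 rad/s:
pole (1 + j1000·0.001) = 1 + j1 → |·| ≈ 1.4142, ∠ ≈ 45.00°
|L| = 0.001 · 1 / (1.4142) ≈ 0.00070711
Gain = 20 log₁₀(0.00070711) ≈ -63.01 dB

-63.0 dB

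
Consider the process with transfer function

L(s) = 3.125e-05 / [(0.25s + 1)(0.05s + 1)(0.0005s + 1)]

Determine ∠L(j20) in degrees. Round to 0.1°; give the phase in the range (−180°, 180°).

-124.3°

At ω = 20 rad/s:
pole (1 + j20·0.25) = 1 + j5 → |·| ≈ 5.099, ∠ ≈ 78.69°
pole (1 + j20·0.05) = 1 + j1 → |·| ≈ 1.4142, ∠ ≈ 45.00°
pole (1 + j20·0.0005) = 1 + j0.01 → |·| ≈ 1, ∠ ≈ 0.57°
∠L = (0°) − (78.69° + 45.00° + 0.57°) = -124.26°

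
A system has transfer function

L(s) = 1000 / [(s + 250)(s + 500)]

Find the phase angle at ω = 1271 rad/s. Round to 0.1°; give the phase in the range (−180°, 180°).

At s = jω = j1271:
pole (s+250): 250 + j1271 → |·| = √(250²+1271²) = √1677941 ≈ 1295.4, ∠ = arctan(1271/250) ≈ 78.87°
pole (s+500): 500 + j1271 → |·| = √(500²+1271²) = √1865441 ≈ 1365.8, ∠ = arctan(1271/500) ≈ 68.53°
∠L = 0.00° − 147.40° = -147.40°

-147.4°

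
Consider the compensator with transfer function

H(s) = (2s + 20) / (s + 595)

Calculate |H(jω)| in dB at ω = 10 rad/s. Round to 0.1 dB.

Substitute s = j10:
Numerator: 2(j10) + 20 = 20 + j20
Denominator: (j10) + 595 = 595 + j10
|N| = √(20² + 20²) ≈ 28.284, ∠N ≈ 45.00°
|D| = √(595² + 10²) ≈ 595.08, ∠D ≈ 0.96°
|H| = 28.284 / 595.08 ≈ 0.04753
Gain = 20 log₁₀(0.04753) ≈ -26.46 dB

-26.5 dB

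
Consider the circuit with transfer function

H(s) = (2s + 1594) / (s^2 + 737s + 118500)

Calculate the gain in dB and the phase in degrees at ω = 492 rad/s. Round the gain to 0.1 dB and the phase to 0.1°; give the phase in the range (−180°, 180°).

-46.2 dB, -77.1°

Substitute s = j492:
Numerator: 2(j492) + 1594 = 1594 + j984
Denominator: (j492)^2 + 737(j492) + 118500 = -123564 + j362604
|N| = √(1594² + 984²) ≈ 1873.3, ∠N ≈ 31.69°
|D| = √(123564² + 362604²) ≈ 3.8308e+05, ∠D ≈ 108.82°
|H| = 1873.3 / 3.8308e+05 ≈ 0.0048901
Gain = 20 log₁₀(0.0048901) ≈ -46.21 dB
∠H = 31.69° − 108.82° = -77.13°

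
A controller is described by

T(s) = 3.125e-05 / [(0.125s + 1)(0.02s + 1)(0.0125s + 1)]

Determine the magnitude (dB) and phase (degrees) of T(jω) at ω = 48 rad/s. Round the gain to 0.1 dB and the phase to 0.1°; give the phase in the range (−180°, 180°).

-110.0 dB, -155.3°

At ω = 48 rad/s:
pole (1 + j48·0.125) = 1 + j6 → |·| ≈ 6.0828, ∠ ≈ 80.54°
pole (1 + j48·0.02) = 1 + j0.96 → |·| ≈ 1.3862, ∠ ≈ 43.83°
pole (1 + j48·0.0125) = 1 + j0.6 → |·| ≈ 1.1662, ∠ ≈ 30.96°
|T| = 3.125e-05 · 1 / (6.0828 · 1.3862 · 1.1662) ≈ 3.178e-06
Gain = 20 log₁₀(3.178e-06) ≈ -109.96 dB
∠T = (0°) − (80.54° + 43.83° + 30.96°) = -155.33°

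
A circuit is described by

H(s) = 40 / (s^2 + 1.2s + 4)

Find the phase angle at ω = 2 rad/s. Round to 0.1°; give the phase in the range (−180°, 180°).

At s = jω = j2:
quadratic: (j2)² + 1.2·j2 + 4 = 0 + j2.4 → |·| ≈ 2.4, ∠ ≈ 90.00°
∠H = 0.00° − 90.00° = -90.00°

-90.0°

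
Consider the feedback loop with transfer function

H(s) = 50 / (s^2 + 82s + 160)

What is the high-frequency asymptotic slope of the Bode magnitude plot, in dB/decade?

Each pole contributes −20 dB/decade at high frequency; each zero contributes +20 dB/decade.
Net: 0 zero(s) − 2 pole(s) → -40 dB/decade.

-40 dB/decade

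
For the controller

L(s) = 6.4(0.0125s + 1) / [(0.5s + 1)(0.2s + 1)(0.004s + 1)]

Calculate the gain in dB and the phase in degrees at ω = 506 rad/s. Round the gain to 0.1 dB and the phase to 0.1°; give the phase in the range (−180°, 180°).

-63.0 dB, -161.9°

At ω = 506 rad/s:
zero (1 + j506·0.0125) = 1 + j6.325 → |·| ≈ 6.4036, ∠ ≈ 81.02°
pole (1 + j506·0.5) = 1 + j253 → |·| ≈ 253, ∠ ≈ 89.77°
pole (1 + j506·0.2) = 1 + j101.2 → |·| ≈ 101.2, ∠ ≈ 89.43°
pole (1 + j506·0.004) = 1 + j2.024 → |·| ≈ 2.2576, ∠ ≈ 63.71°
|L| = 6.4 · 6.4036 / (253 · 101.2 · 2.2576) ≈ 0.00070902
Gain = 20 log₁₀(0.00070902) ≈ -62.99 dB
∠L = (81.02°) − (89.77° + 89.43° + 63.71°) = -161.89°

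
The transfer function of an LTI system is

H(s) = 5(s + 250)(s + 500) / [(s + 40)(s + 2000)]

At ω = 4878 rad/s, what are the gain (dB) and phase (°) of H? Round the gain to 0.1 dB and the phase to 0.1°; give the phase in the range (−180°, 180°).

At s = jω = j4878:
zero (s+250): 250 + j4878 → |·| = √(250²+4878²) = √23857384 ≈ 4884.4, ∠ = arctan(4878/250) ≈ 87.07°
zero (s+500): 500 + j4878 → |·| = √(500²+4878²) = √24044884 ≈ 4903.6, ∠ = arctan(4878/500) ≈ 84.15°
pole (s+40): 40 + j4878 → |·| = √(40²+4878²) = √23796484 ≈ 4878.2, ∠ = arctan(4878/40) ≈ 89.53°
pole (s+2000): 2000 + j4878 → |·| = √(2000²+4878²) = √27794884 ≈ 5272.1, ∠ = arctan(4878/2000) ≈ 67.71°
|H| = 5 · 2.3951e+07 / 2.5718e+07 ≈ 4.6565
Gain = 20 log₁₀(4.6565) ≈ 13.36 dB
∠H = 171.22° − 157.24° = 13.98°

13.4 dB, 14.0°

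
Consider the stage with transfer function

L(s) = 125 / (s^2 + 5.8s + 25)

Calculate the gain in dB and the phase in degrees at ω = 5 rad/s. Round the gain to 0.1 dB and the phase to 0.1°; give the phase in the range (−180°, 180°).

12.7 dB, -90.0°

At s = jω = j5:
quadratic: (j5)² + 5.8·j5 + 25 = 0 + j29 → |·| ≈ 29, ∠ ≈ 90.00°
|L| = 125 / 29 ≈ 4.3103
Gain = 20 log₁₀(4.3103) ≈ 12.69 dB
∠L = 0.00° − 90.00° = -90.00°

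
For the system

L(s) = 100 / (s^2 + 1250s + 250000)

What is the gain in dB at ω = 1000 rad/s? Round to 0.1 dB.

Substitute s = j1000:
Numerator: 100 = 100 + j0
Denominator: (j1000)^2 + 1250(j1000) + 250000 = -750000 + j1250000
|N| = √(100² + 0²) ≈ 100, ∠N ≈ 0.00°
|D| = √(750000² + 1250000²) ≈ 1.4577e+06, ∠D ≈ 120.96°
|L| = 100 / 1.4577e+06 ≈ 6.8601e-05
Gain = 20 log₁₀(6.8601e-05) ≈ -83.27 dB

-83.3 dB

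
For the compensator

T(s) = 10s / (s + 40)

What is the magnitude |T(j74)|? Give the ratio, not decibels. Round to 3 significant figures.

At s = jω = j74:
zero at origin: s = j74 → |·| = 74, ∠ = 90.00°
pole (s+40): 40 + j74 → |·| = √(40²+74²) = √7076 ≈ 84.119, ∠ = arctan(74/40) ≈ 61.61°
|T| = 10 · 74 / 84.119 ≈ 8.7971

8.80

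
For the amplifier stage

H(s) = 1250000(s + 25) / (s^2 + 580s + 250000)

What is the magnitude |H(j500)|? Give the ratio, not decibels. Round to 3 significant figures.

At s = jω = j500:
zero (s+25): 25 + j500 → |·| = √(25²+500²) = √250625 ≈ 500.62, ∠ = arctan(500/25) ≈ 87.14°
quadratic: (j500)² + 580·j500 + 250000 = 0 + j290000 → |·| ≈ 2.9e+05, ∠ ≈ 90.00°
|H| = 1250000 · 500.62 / 2.9e+05 ≈ 2157.8

2.16e+03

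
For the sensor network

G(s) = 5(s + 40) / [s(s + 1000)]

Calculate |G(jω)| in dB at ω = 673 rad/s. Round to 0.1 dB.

-47.6 dB

At s = jω = j673:
zero (s+40): 40 + j673 → |·| = √(40²+673²) = √454529 ≈ 674.19, ∠ = arctan(673/40) ≈ 86.60°
pole (s+1000): 1000 + j673 → |·| = √(1000²+673²) = √1452929 ≈ 1205.4, ∠ = arctan(673/1000) ≈ 33.94°
pole at origin: |s| = 673, ∠ = 90.00° (in denominator)
|G| = 5 · 674.19 / 8.1123e+05 ≈ 0.0041554
Gain = 20 log₁₀(0.0041554) ≈ -47.63 dB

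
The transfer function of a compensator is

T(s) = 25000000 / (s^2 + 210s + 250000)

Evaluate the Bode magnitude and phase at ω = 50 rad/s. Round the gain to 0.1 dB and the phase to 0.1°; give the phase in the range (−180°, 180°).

At s = jω = j50:
quadratic: (j50)² + 210·j50 + 250000 = 247500 + j10500 → |·| ≈ 2.4772e+05, ∠ ≈ 2.43°
|T| = 25000000 / 2.4772e+05 ≈ 100.92
Gain = 20 log₁₀(100.92) ≈ 40.08 dB
∠T = 0.00° − 2.43° = -2.43°

40.1 dB, -2.4°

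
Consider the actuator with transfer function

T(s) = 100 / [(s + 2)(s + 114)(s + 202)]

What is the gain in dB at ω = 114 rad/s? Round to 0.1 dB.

-92.6 dB

At s = jω = j114:
pole (s+2): 2 + j114 → |·| = √(2²+114²) = √13000 ≈ 114.02, ∠ = arctan(114/2) ≈ 88.99°
pole (s+114): 114 + j114 → |·| = √(114²+114²) = √25992 ≈ 161.22, ∠ = arctan(114/114) ≈ 45.00°
pole (s+202): 202 + j114 → |·| = √(202²+114²) = √53800 ≈ 231.95, ∠ = arctan(114/202) ≈ 29.44°
|T| = 100 / 4.2638e+06 ≈ 2.3453e-05
Gain = 20 log₁₀(2.3453e-05) ≈ -92.60 dB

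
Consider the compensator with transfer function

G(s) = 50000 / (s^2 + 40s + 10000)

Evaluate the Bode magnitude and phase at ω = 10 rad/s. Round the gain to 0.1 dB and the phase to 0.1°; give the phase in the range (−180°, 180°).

14.1 dB, -2.3°

At s = jω = j10:
quadratic: (j10)² + 40·j10 + 10000 = 9900 + j400 → |·| ≈ 9908.1, ∠ ≈ 2.31°
|G| = 50000 / 9908.1 ≈ 5.0464
Gain = 20 log₁₀(5.0464) ≈ 14.06 dB
∠G = 0.00° − 2.31° = -2.31°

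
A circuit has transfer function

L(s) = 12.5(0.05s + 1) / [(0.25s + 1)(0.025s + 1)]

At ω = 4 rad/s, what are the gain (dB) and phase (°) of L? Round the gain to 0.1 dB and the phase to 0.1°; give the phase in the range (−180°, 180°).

19.1 dB, -39.4°

At ω = 4 rad/s:
zero (1 + j4·0.05) = 1 + j0.2 → |·| ≈ 1.0198, ∠ ≈ 11.31°
pole (1 + j4·0.25) = 1 + j1 → |·| ≈ 1.4142, ∠ ≈ 45.00°
pole (1 + j4·0.025) = 1 + j0.1 → |·| ≈ 1.005, ∠ ≈ 5.71°
|L| = 12.5 · 1.0198 / (1.4142 · 1.005) ≈ 8.9691
Gain = 20 log₁₀(8.9691) ≈ 19.05 dB
∠L = (11.31°) − (45.00° + 5.71°) = -39.40°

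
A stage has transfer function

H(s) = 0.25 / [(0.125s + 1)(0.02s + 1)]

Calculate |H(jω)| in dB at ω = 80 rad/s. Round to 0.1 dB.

-37.6 dB

At ω = 80 rad/s:
pole (1 + j80·0.125) = 1 + j10 → |·| ≈ 10.05, ∠ ≈ 84.29°
pole (1 + j80·0.02) = 1 + j1.6 → |·| ≈ 1.8868, ∠ ≈ 57.99°
|H| = 0.25 · 1 / (10.05 · 1.8868) ≈ 0.013184
Gain = 20 log₁₀(0.013184) ≈ -37.60 dB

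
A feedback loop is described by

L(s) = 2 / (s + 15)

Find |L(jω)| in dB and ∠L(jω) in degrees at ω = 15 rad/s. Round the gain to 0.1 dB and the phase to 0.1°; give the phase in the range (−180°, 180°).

Substitute s = j15:
Numerator: 2 = 2 + j0
Denominator: (j15) + 15 = 15 + j15
|N| = √(2² + 0²) ≈ 2, ∠N ≈ 0.00°
|D| = √(15² + 15²) ≈ 21.213, ∠D ≈ 45.00°
|L| = 2 / 21.213 ≈ 0.094282
Gain = 20 log₁₀(0.094282) ≈ -20.51 dB
∠L = 0.00° − 45.00° = -45.00°

-20.5 dB, -45.0°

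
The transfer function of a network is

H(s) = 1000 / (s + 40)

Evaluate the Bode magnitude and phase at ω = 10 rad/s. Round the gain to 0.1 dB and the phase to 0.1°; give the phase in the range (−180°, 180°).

27.7 dB, -14.0°

Substitute s = j10:
Numerator: 1000 = 1000 + j0
Denominator: (j10) + 40 = 40 + j10
|N| = √(1000² + 0²) ≈ 1000, ∠N ≈ 0.00°
|D| = √(40² + 10²) ≈ 41.231, ∠D ≈ 14.04°
|H| = 1000 / 41.231 ≈ 24.254
Gain = 20 log₁₀(24.254) ≈ 27.70 dB
∠H = 0.00° − 14.04° = -14.04°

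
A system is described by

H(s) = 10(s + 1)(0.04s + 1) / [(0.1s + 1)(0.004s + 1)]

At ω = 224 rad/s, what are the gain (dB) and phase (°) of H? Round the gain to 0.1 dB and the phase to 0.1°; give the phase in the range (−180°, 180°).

56.5 dB, 44.1°

At ω = 224 rad/s:
zero (1 + j224·1) = 1 + j224 → |·| ≈ 224, ∠ ≈ 89.74°
zero (1 + j224·0.04) = 1 + j8.96 → |·| ≈ 9.0156, ∠ ≈ 83.63°
pole (1 + j224·0.1) = 1 + j22.4 → |·| ≈ 22.422, ∠ ≈ 87.44°
pole (1 + j224·0.004) = 1 + j0.896 → |·| ≈ 1.3427, ∠ ≈ 41.86°
|H| = 10 · 224 · 9.0156 / (22.422 · 1.3427) ≈ 670.79
Gain = 20 log₁₀(670.79) ≈ 56.53 dB
∠H = (89.74° + 83.63°) − (87.44° + 41.86°) = 44.07°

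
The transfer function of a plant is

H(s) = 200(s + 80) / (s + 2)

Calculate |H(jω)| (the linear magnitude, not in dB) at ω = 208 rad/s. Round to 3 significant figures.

At s = jω = j208:
zero (s+80): 80 + j208 → |·| = √(80²+208²) = √49664 ≈ 222.85, ∠ = arctan(208/80) ≈ 68.96°
pole (s+2): 2 + j208 → |·| = √(2²+208²) = √43268 ≈ 208.01, ∠ = arctan(208/2) ≈ 89.45°
|H| = 200 · 222.85 / 208.01 ≈ 214.27

214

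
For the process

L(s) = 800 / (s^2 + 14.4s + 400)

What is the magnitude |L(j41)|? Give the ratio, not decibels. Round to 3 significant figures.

At s = jω = j41:
quadratic: (j41)² + 14.4·j41 + 400 = -1281 + j590.4 → |·| ≈ 1410.5, ∠ ≈ 155.26°
|L| = 800 / 1410.5 ≈ 0.56717

0.567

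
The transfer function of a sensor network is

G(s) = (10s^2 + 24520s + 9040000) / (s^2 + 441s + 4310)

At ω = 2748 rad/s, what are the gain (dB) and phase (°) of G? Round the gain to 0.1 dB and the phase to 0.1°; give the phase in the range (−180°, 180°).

Substitute s = j2748:
Numerator: 10(j2748)^2 + 24520(j2748) + 9040000 = -66475040 + j67380960
Denominator: (j2748)^2 + 441(j2748) + 4310 = -7547194 + j1211868
|N| = √(66475040² + 67380960²) ≈ 9.4653e+07, ∠N ≈ 134.61°
|D| = √(7547194² + 1211868²) ≈ 7.6439e+06, ∠D ≈ 170.88°
|G| = 9.4653e+07 / 7.6439e+06 ≈ 12.383
Gain = 20 log₁₀(12.383) ≈ 21.86 dB
∠G = 134.61° − 170.88° = -36.27°

21.9 dB, -36.3°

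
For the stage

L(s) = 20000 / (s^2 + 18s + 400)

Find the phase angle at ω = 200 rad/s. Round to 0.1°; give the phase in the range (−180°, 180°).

-174.8°

At s = jω = j200:
quadratic: (j200)² + 18·j200 + 400 = -39600 + j3600 → |·| ≈ 39763, ∠ ≈ 174.81°
∠L = 0.00° − 174.81° = -174.81°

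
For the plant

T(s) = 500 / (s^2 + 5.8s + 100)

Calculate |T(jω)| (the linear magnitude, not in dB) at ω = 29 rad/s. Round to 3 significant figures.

At s = jω = j29:
quadratic: (j29)² + 5.8·j29 + 100 = -741 + j168.2 → |·| ≈ 759.85, ∠ ≈ 167.21°
|T| = 500 / 759.85 ≈ 0.65802

0.658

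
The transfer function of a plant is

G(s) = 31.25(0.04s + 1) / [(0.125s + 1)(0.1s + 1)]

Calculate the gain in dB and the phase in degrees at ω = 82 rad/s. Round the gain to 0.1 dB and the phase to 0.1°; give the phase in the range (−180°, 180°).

At ω = 82 rad/s:
zero (1 + j82·0.04) = 1 + j3.28 → |·| ≈ 3.4291, ∠ ≈ 73.04°
pole (1 + j82·0.125) = 1 + j10.25 → |·| ≈ 10.299, ∠ ≈ 84.43°
pole (1 + j82·0.1) = 1 + j8.2 → |·| ≈ 8.2608, ∠ ≈ 83.05°
|G| = 31.25 · 3.4291 / (10.299 · 8.2608) ≈ 1.2595
Gain = 20 log₁₀(1.2595) ≈ 2.00 dB
∠G = (73.04°) − (84.43° + 83.05°) = -94.44°

2.0 dB, -94.4°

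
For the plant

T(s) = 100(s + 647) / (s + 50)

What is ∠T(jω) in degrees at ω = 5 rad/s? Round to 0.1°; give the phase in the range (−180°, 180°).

At s = jω = j5:
zero (s+647): 647 + j5 → |·| = √(647²+5²) = √418634 ≈ 647.02, ∠ = arctan(5/647) ≈ 0.44°
pole (s+50): 50 + j5 → |·| = √(50²+5²) = √2525 ≈ 50.249, ∠ = arctan(5/50) ≈ 5.71°
∠T = 0.44° − 5.71° = -5.27°

-5.3°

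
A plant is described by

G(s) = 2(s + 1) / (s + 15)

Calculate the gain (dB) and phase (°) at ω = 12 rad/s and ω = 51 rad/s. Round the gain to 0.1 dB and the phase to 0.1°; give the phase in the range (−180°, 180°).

At s = jω = j12:
zero (s+1): 1 + j12 → |·| = √(1²+12²) = √145 ≈ 12.042, ∠ = arctan(12/1) ≈ 85.24°
pole (s+15): 15 + j12 → |·| = √(15²+12²) = √369 ≈ 19.209, ∠ = arctan(12/15) ≈ 38.66°
|G| = 2 · 12.042 / 19.209 ≈ 1.2538
Gain = 20 log₁₀(1.2538) ≈ 1.96 dB
∠G = 85.24° − 38.66° = 46.58°

At s = jω = j51:
zero (s+1): 1 + j51 → |·| = √(1²+51²) = √2602 ≈ 51.01, ∠ = arctan(51/1) ≈ 88.88°
pole (s+15): 15 + j51 → |·| = √(15²+51²) = √2826 ≈ 53.16, ∠ = arctan(51/15) ≈ 73.61°
|G| = 2 · 51.01 / 53.16 ≈ 1.9191
Gain = 20 log₁₀(1.9191) ≈ 5.66 dB
∠G = 88.88° − 73.61° = 15.27°

ω = 12: 2.0 dB, 46.6°; ω = 51: 5.7 dB, 15.3°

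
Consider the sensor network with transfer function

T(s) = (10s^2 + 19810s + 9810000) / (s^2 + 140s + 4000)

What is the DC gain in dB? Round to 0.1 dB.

T(0) = 9810000 / 4000 = 2452.5
20 log₁₀(2452.5) ≈ 67.79 dB

67.8 dB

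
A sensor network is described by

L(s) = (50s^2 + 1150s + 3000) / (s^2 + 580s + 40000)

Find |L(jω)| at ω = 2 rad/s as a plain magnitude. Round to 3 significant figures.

0.0906

Substitute s = j2:
Numerator: 50(j2)^2 + 1150(j2) + 3000 = 2800 + j2300
Denominator: (j2)^2 + 580(j2) + 40000 = 39996 + j1160
|N| = √(2800² + 2300²) ≈ 3623.5, ∠N ≈ 39.40°
|D| = √(39996² + 1160²) ≈ 40013, ∠D ≈ 1.66°
|L| = 3623.5 / 40013 ≈ 0.090558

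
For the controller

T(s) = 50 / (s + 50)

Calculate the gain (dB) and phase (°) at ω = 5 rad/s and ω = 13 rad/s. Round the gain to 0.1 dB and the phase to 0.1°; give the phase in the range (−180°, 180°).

ω = 5: -0.0 dB, -5.7°; ω = 13: -0.3 dB, -14.6°

At s = jω = j5:
pole (s+50): 50 + j5 → |·| = √(50²+5²) = √2525 ≈ 50.249, ∠ = arctan(5/50) ≈ 5.71°
|T| = 50 / 50.249 ≈ 0.99504
Gain = 20 log₁₀(0.99504) ≈ -0.04 dB
∠T = 0.00° − 5.71° = -5.71°

At s = jω = j13:
pole (s+50): 50 + j13 → |·| = √(50²+13²) = √2669 ≈ 51.662, ∠ = arctan(13/50) ≈ 14.57°
|T| = 50 / 51.662 ≈ 0.96783
Gain = 20 log₁₀(0.96783) ≈ -0.28 dB
∠T = 0.00° − 14.57° = -14.57°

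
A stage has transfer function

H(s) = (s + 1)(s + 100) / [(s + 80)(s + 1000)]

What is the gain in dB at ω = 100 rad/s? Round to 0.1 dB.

-19.2 dB

At s = jω = j100:
zero (s+1): 1 + j100 → |·| = √(1²+100²) = √10001 ≈ 100, ∠ = arctan(100/1) ≈ 89.43°
zero (s+100): 100 + j100 → |·| = √(100²+100²) = √20000 ≈ 141.42, ∠ = arctan(100/100) ≈ 45.00°
pole (s+80): 80 + j100 → |·| = √(80²+100²) = √16400 ≈ 128.06, ∠ = arctan(100/80) ≈ 51.34°
pole (s+1000): 1000 + j100 → |·| = √(1000²+100²) = √1010000 ≈ 1005, ∠ = arctan(100/1000) ≈ 5.71°
|H| = 1 · 14142 / 1.287e+05 ≈ 0.10988
Gain = 20 log₁₀(0.10988) ≈ -19.18 dB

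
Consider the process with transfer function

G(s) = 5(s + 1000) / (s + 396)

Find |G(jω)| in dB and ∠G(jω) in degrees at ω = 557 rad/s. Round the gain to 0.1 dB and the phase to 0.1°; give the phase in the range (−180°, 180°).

At s = jω = j557:
zero (s+1000): 1000 + j557 → |·| = √(1000²+557²) = √1310249 ≈ 1144.7, ∠ = arctan(557/1000) ≈ 29.12°
pole (s+396): 396 + j557 → |·| = √(396²+557²) = √467065 ≈ 683.42, ∠ = arctan(557/396) ≈ 54.59°
|G| = 5 · 1144.7 / 683.42 ≈ 8.3748
Gain = 20 log₁₀(8.3748) ≈ 18.46 dB
∠G = 29.12° − 54.59° = -25.47°

18.5 dB, -25.5°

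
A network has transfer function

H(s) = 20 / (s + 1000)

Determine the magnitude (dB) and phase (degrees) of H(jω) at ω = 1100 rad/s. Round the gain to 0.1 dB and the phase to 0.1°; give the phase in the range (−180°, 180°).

-37.4 dB, -47.7°

Substitute s = j1100:
Numerator: 20 = 20 + j0
Denominator: (j1100) + 1000 = 1000 + j1100
|N| = √(20² + 0²) ≈ 20, ∠N ≈ 0.00°
|D| = √(1000² + 1100²) ≈ 1486.6, ∠D ≈ 47.73°
|H| = 20 / 1486.6 ≈ 0.013454
Gain = 20 log₁₀(0.013454) ≈ -37.42 dB
∠H = 0.00° − 47.73° = -47.73°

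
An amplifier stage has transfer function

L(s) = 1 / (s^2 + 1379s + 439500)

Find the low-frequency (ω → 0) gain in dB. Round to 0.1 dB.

L(0) = 1 / 439500 ≈ 2.2753e-06
20 log₁₀(2.2753e-06) ≈ -112.86 dB

-112.9 dB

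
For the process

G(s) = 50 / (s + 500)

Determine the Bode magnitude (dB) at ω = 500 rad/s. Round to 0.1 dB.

Substitute s = j500:
Numerator: 50 = 50 + j0
Denominator: (j500) + 500 = 500 + j500
|N| = √(50² + 0²) ≈ 50, ∠N ≈ 0.00°
|D| = √(500² + 500²) ≈ 707.11, ∠D ≈ 45.00°
|G| = 50 / 707.11 ≈ 0.07071
Gain = 20 log₁₀(0.07071) ≈ -23.01 dB

-23.0 dB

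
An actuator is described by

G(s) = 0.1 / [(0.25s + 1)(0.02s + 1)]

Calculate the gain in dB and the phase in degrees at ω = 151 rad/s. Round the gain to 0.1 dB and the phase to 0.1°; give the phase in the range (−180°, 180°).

At ω = 151 rad/s:
pole (1 + j151·0.25) = 1 + j37.75 → |·| ≈ 37.763, ∠ ≈ 88.48°
pole (1 + j151·0.02) = 1 + j3.02 → |·| ≈ 3.1813, ∠ ≈ 71.68°
|G| = 0.1 · 1 / (37.763 · 3.1813) ≈ 0.00083239
Gain = 20 log₁₀(0.00083239) ≈ -61.59 dB
∠G = (0°) − (88.48° + 71.68°) = -160.16°

-61.6 dB, -160.2°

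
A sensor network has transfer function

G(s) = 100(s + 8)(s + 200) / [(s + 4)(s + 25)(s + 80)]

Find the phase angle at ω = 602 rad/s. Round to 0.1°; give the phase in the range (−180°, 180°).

At s = jω = j602:
zero (s+8): 8 + j602 → |·| = √(8²+602²) = √362468 ≈ 602.05, ∠ = arctan(602/8) ≈ 89.24°
zero (s+200): 200 + j602 → |·| = √(200²+602²) = √402404 ≈ 634.35, ∠ = arctan(602/200) ≈ 71.62°
pole (s+4): 4 + j602 → |·| = √(4²+602²) = √362420 ≈ 602.01, ∠ = arctan(602/4) ≈ 89.62°
pole (s+25): 25 + j602 → |·| = √(25²+602²) = √363029 ≈ 602.52, ∠ = arctan(602/25) ≈ 87.62°
pole (s+80): 80 + j602 → |·| = √(80²+602²) = √368804 ≈ 607.29, ∠ = arctan(602/80) ≈ 82.43°
∠G = 160.86° − 259.67° = -98.81°

-98.8°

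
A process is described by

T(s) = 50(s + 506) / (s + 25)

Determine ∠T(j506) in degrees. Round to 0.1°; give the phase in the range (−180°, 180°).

-42.2°

At s = jω = j506:
zero (s+506): 506 + j506 → |·| = √(506²+506²) = √512072 ≈ 715.59, ∠ = arctan(506/506) ≈ 45.00°
pole (s+25): 25 + j506 → |·| = √(25²+506²) = √256661 ≈ 506.62, ∠ = arctan(506/25) ≈ 87.17°
∠T = 45.00° − 87.17° = -42.17°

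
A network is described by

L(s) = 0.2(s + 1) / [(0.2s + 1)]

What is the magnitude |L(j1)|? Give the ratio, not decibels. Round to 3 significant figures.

At ω = 1 rad/s:
zero (1 + j1·1) = 1 + j1 → |·| ≈ 1.4142, ∠ ≈ 45.00°
pole (1 + j1·0.2) = 1 + j0.2 → |·| ≈ 1.0198, ∠ ≈ 11.31°
|L| = 0.2 · 1.4142 / (1.0198) ≈ 0.27735

0.277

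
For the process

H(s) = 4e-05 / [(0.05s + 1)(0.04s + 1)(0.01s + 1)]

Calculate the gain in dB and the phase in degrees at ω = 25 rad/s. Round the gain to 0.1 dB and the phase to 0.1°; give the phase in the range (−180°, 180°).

-95.3 dB, -110.4°

At ω = 25 rad/s:
pole (1 + j25·0.05) = 1 + j1.25 → |·| ≈ 1.6008, ∠ ≈ 51.34°
pole (1 + j25·0.04) = 1 + j1 → |·| ≈ 1.4142, ∠ ≈ 45.00°
pole (1 + j25·0.01) = 1 + j0.25 → |·| ≈ 1.0308, ∠ ≈ 14.04°
|H| = 4e-05 · 1 / (1.6008 · 1.4142 · 1.0308) ≈ 1.7141e-05
Gain = 20 log₁₀(1.7141e-05) ≈ -95.32 dB
∠H = (0°) − (51.34° + 45.00° + 14.04°) = -110.38°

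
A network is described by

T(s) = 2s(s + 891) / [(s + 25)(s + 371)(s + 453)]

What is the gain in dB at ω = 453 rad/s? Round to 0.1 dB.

At s = jω = j453:
zero (s+891): 891 + j453 → |·| = √(891²+453²) = √999090 ≈ 999.54, ∠ = arctan(453/891) ≈ 26.95°
zero at origin: s = j453 → |·| = 453, ∠ = 90.00°
pole (s+25): 25 + j453 → |·| = √(25²+453²) = √205834 ≈ 453.69, ∠ = arctan(453/25) ≈ 86.84°
pole (s+371): 371 + j453 → |·| = √(371²+453²) = √342850 ≈ 585.53, ∠ = arctan(453/371) ≈ 50.68°
pole (s+453): 453 + j453 → |·| = √(453²+453²) = √410418 ≈ 640.64, ∠ = arctan(453/453) ≈ 45.00°
|T| = 2 · 4.5279e+05 / 1.7019e+08 ≈ 0.005321
Gain = 20 log₁₀(0.005321) ≈ -45.48 dB

-45.5 dB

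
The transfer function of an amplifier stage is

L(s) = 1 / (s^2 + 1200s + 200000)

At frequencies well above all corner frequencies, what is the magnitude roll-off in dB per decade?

-40 dB/decade

Each pole contributes −20 dB/decade at high frequency; each zero contributes +20 dB/decade.
Net: 0 zero(s) − 2 pole(s) → -40 dB/decade.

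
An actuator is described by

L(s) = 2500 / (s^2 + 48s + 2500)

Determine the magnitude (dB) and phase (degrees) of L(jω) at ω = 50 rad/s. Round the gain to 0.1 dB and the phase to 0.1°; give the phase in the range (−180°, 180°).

At s = jω = j50:
quadratic: (j50)² + 48·j50 + 2500 = 0 + j2400 → |·| ≈ 2400, ∠ ≈ 90.00°
|L| = 2500 / 2400 ≈ 1.0417
Gain = 20 log₁₀(1.0417) ≈ 0.35 dB
∠L = 0.00° − 90.00° = -90.00°

0.4 dB, -90.0°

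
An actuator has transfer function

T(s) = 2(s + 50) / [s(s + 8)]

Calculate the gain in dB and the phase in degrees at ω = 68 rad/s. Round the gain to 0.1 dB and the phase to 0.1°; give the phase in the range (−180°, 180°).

At s = jω = j68:
zero (s+50): 50 + j68 → |·| = √(50²+68²) = √7124 ≈ 84.404, ∠ = arctan(68/50) ≈ 53.67°
pole (s+8): 8 + j68 → |·| = √(8²+68²) = √4688 ≈ 68.469, ∠ = arctan(68/8) ≈ 83.29°
pole at origin: |s| = 68, ∠ = 90.00° (in denominator)
|T| = 2 · 84.404 / 4655.9 ≈ 0.036257
Gain = 20 log₁₀(0.036257) ≈ -28.81 dB
∠T = 53.67° − 173.29° = -119.62°

-28.8 dB, -119.6°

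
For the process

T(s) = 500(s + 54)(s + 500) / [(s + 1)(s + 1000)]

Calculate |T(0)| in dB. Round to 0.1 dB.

82.6 dB

T(0) = 500·54·500 / (1·1000) = 13500
20 log₁₀(13500) ≈ 82.61 dB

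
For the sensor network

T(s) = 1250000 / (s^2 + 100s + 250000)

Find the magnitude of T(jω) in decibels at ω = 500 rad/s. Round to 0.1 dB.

At s = jω = j500:
quadratic: (j500)² + 100·j500 + 250000 = 0 + j50000 → |·| ≈ 50000, ∠ ≈ 90.00°
|T| = 1250000 / 50000 ≈ 25
Gain = 20 log₁₀(25) ≈ 27.96 dB

28.0 dB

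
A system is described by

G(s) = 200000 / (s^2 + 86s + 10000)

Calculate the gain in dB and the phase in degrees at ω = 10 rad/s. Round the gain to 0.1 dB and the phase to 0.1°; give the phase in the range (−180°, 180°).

26.1 dB, -5.0°

At s = jω = j10:
quadratic: (j10)² + 86·j10 + 10000 = 9900 + j860 → |·| ≈ 9937.3, ∠ ≈ 4.96°
|G| = 200000 / 9937.3 ≈ 20.126
Gain = 20 log₁₀(20.126) ≈ 26.08 dB
∠G = 0.00° − 4.96° = -4.96°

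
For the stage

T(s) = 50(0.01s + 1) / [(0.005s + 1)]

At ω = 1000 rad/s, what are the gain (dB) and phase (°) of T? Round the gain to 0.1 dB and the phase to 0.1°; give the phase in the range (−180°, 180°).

39.9 dB, 5.6°

At ω = 1000 rad/s:
zero (1 + j1000·0.01) = 1 + j10 → |·| ≈ 10.05, ∠ ≈ 84.29°
pole (1 + j1000·0.005) = 1 + j5 → |·| ≈ 5.099, ∠ ≈ 78.69°
|T| = 50 · 10.05 / (5.099) ≈ 98.549
Gain = 20 log₁₀(98.549) ≈ 39.87 dB
∠T = (84.29°) − (78.69°) = 5.60°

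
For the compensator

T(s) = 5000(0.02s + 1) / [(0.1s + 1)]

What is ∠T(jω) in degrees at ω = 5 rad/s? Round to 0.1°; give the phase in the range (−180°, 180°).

-20.9°

At ω = 5 rad/s:
zero (1 + j5·0.02) = 1 + j0.1 → |·| ≈ 1.005, ∠ ≈ 5.71°
pole (1 + j5·0.1) = 1 + j0.5 → |·| ≈ 1.118, ∠ ≈ 26.57°
∠T = (5.71°) − (26.57°) = -20.86°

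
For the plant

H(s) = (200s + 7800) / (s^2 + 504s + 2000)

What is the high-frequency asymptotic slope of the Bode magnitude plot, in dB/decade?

Each pole contributes −20 dB/decade at high frequency; each zero contributes +20 dB/decade.
Net: 1 zero(s) − 2 pole(s) → -20 dB/decade.

-20 dB/decade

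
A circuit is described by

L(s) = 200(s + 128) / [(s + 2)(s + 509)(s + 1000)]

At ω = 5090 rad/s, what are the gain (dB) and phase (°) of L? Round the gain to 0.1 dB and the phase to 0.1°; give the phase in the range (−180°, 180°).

At s = jω = j5090:
zero (s+128): 128 + j5090 → |·| = √(128²+5090²) = √25924484 ≈ 5091.6, ∠ = arctan(5090/128) ≈ 88.56°
pole (s+2): 2 + j5090 → |·| = √(2²+5090²) = √25908104 ≈ 5090, ∠ = arctan(5090/2) ≈ 89.98°
pole (s+509): 509 + j5090 → |·| = √(509²+5090²) = √26167181 ≈ 5115.4, ∠ = arctan(5090/509) ≈ 84.29°
pole (s+1000): 1000 + j5090 → |·| = √(1000²+5090²) = √26908100 ≈ 5187.3, ∠ = arctan(5090/1000) ≈ 78.89°
|L| = 200 · 5091.6 / 1.3506e+11 ≈ 7.5398e-06
Gain = 20 log₁₀(7.5398e-06) ≈ -102.45 dB
∠L = 88.56° − 253.16° = -164.60°

-102.5 dB, -164.6°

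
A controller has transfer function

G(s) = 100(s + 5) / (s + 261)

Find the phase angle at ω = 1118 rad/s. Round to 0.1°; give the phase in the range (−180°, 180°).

12.9°

At s = jω = j1118:
zero (s+5): 5 + j1118 → |·| = √(5²+1118²) = √1249949 ≈ 1118, ∠ = arctan(1118/5) ≈ 89.74°
pole (s+261): 261 + j1118 → |·| = √(261²+1118²) = √1318045 ≈ 1148.1, ∠ = arctan(1118/261) ≈ 76.86°
∠G = 89.74° − 76.86° = 12.88°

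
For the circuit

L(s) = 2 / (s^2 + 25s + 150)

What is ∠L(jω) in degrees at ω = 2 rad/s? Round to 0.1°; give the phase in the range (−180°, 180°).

-18.9°

Substitute s = j2:
Numerator: 2 = 2 + j0
Denominator: (j2)^2 + 25(j2) + 150 = 146 + j50
|N| = √(2² + 0²) ≈ 2, ∠N ≈ 0.00°
|D| = √(146² + 50²) ≈ 154.32, ∠D ≈ 18.90°
∠L = 0.00° − 18.90° = -18.90°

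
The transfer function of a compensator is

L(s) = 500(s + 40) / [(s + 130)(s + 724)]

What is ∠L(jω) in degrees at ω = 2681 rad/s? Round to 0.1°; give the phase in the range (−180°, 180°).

-73.0°

At s = jω = j2681:
zero (s+40): 40 + j2681 → |·| = √(40²+2681²) = √7189361 ≈ 2681.3, ∠ = arctan(2681/40) ≈ 89.15°
pole (s+130): 130 + j2681 → |·| = √(130²+2681²) = √7204661 ≈ 2684.1, ∠ = arctan(2681/130) ≈ 87.22°
pole (s+724): 724 + j2681 → |·| = √(724²+2681²) = √7711937 ≈ 2777, ∠ = arctan(2681/724) ≈ 74.89°
∠L = 89.15° − 162.11° = -72.96°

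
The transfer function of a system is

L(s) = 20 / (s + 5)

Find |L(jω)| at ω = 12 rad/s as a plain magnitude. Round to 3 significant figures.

Substitute s = j12:
Numerator: 20 = 20 + j0
Denominator: (j12) + 5 = 5 + j12
|N| = √(20² + 0²) ≈ 20, ∠N ≈ 0.00°
|D| = √(5² + 12²) ≈ 13, ∠D ≈ 67.38°
|L| = 20 / 13 ≈ 1.5385

1.54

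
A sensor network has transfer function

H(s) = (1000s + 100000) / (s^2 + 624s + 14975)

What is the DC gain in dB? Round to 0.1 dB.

H(0) = 100000 / 14975 ≈ 6.6778
20 log₁₀(6.6778) ≈ 16.49 dB

16.5 dB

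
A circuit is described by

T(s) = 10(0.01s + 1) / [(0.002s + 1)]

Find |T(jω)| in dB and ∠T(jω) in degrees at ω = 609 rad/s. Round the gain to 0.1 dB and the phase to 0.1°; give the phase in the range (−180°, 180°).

At ω = 609 rad/s:
zero (1 + j609·0.01) = 1 + j6.09 → |·| ≈ 6.1716, ∠ ≈ 80.68°
pole (1 + j609·0.002) = 1 + j1.218 → |·| ≈ 1.5759, ∠ ≈ 50.61°
|T| = 10 · 6.1716 / (1.5759) ≈ 39.162
Gain = 20 log₁₀(39.162) ≈ 31.86 dB
∠T = (80.68°) − (50.61°) = 30.07°

31.9 dB, 30.1°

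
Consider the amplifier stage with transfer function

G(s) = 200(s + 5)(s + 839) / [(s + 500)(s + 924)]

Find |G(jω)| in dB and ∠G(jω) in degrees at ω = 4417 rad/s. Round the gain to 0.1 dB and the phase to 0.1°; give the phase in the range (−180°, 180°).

At s = jω = j4417:
zero (s+5): 5 + j4417 → |·| = √(5²+4417²) = √19509914 ≈ 4417, ∠ = arctan(4417/5) ≈ 89.94°
zero (s+839): 839 + j4417 → |·| = √(839²+4417²) = √20213810 ≈ 4496, ∠ = arctan(4417/839) ≈ 79.24°
pole (s+500): 500 + j4417 → |·| = √(500²+4417²) = √19759889 ≈ 4445.2, ∠ = arctan(4417/500) ≈ 83.54°
pole (s+924): 924 + j4417 → |·| = √(924²+4417²) = √20363665 ≈ 4512.6, ∠ = arctan(4417/924) ≈ 78.18°
|G| = 200 · 1.9859e+07 / 2.0059e+07 ≈ 198.01
Gain = 20 log₁₀(198.01) ≈ 45.93 dB
∠G = 169.18° − 161.72° = 7.46°

45.9 dB, 7.5°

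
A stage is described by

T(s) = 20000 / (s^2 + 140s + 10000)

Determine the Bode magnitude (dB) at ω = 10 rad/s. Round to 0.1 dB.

At s = jω = j10:
quadratic: (j10)² + 140·j10 + 10000 = 9900 + j1400 → |·| ≈ 9998.5, ∠ ≈ 8.05°
|T| = 20000 / 9998.5 ≈ 2.0003
Gain = 20 log₁₀(2.0003) ≈ 6.02 dB

6.0 dB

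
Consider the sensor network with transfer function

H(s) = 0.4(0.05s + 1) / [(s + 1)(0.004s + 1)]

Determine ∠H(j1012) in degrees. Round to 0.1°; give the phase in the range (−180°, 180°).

At ω = 1012 rad/s:
zero (1 + j1012·0.05) = 1 + j50.6 → |·| ≈ 50.61, ∠ ≈ 88.87°
pole (1 + j1012·1) = 1 + j1012 → |·| ≈ 1012, ∠ ≈ 89.94°
pole (1 + j1012·0.004) = 1 + j4.048 → |·| ≈ 4.1697, ∠ ≈ 76.12°
∠H = (88.87°) − (89.94° + 76.12°) = -77.19°

-77.2°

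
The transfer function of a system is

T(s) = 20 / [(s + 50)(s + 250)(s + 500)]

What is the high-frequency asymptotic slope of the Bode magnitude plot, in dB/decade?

Each pole contributes −20 dB/decade at high frequency; each zero contributes +20 dB/decade.
Net: 0 zero(s) − 3 pole(s) → -60 dB/decade.

-60 dB/decade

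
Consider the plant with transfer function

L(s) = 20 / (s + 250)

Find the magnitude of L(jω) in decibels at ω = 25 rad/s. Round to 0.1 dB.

Substitute s = j25:
Numerator: 20 = 20 + j0
Denominator: (j25) + 250 = 250 + j25
|N| = √(20² + 0²) ≈ 20, ∠N ≈ 0.00°
|D| = √(250² + 25²) ≈ 251.25, ∠D ≈ 5.71°
|L| = 20 / 251.25 ≈ 0.079602
Gain = 20 log₁₀(0.079602) ≈ -21.98 dB

-22.0 dB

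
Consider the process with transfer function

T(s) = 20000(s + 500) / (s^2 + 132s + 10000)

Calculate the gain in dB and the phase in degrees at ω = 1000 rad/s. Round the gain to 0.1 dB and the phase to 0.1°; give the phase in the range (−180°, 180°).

At s = jω = j1000:
zero (s+500): 500 + j1000 → |·| = √(500²+1000²) = √1250000 ≈ 1118, ∠ = arctan(1000/500) ≈ 63.43°
quadratic: (j1000)² + 132·j1000 + 10000 = -990000 + j132000 → |·| ≈ 9.9876e+05, ∠ ≈ 172.41°
|T| = 20000 · 1118 / 9.9876e+05 ≈ 22.388
Gain = 20 log₁₀(22.388) ≈ 27.00 dB
∠T = 63.43° − 172.41° = -108.98°

27.0 dB, -109.0°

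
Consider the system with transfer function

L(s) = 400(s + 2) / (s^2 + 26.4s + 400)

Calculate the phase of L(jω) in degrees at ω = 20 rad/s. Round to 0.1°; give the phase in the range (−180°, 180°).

At s = jω = j20:
zero (s+2): 2 + j20 → |·| = √(2²+20²) = √404 ≈ 20.1, ∠ = arctan(20/2) ≈ 84.29°
quadratic: (j20)² + 26.4·j20 + 400 = 0 + j528 → |·| ≈ 528, ∠ ≈ 90.00°
∠L = 84.29° − 90.00° = -5.71°

-5.7°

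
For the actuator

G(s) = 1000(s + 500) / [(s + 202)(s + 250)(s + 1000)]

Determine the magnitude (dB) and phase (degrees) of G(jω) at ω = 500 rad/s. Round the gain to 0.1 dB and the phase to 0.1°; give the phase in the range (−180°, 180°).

At s = jω = j500:
zero (s+500): 500 + j500 → |·| = √(500²+500²) = √500000 ≈ 707.11, ∠ = arctan(500/500) ≈ 45.00°
pole (s+202): 202 + j500 → |·| = √(202²+500²) = √290804 ≈ 539.26, ∠ = arctan(500/202) ≈ 68.00°
pole (s+250): 250 + j500 → |·| = √(250²+500²) = √312500 ≈ 559.02, ∠ = arctan(500/250) ≈ 63.43°
pole (s+1000): 1000 + j500 → |·| = √(1000²+500²) = √1250000 ≈ 1118, ∠ = arctan(500/1000) ≈ 26.57°
|G| = 1000 · 707.11 / 3.3703e+08 ≈ 0.0020981
Gain = 20 log₁₀(0.0020981) ≈ -53.56 dB
∠G = 45.00° − 158.00° = -113.00°

-53.6 dB, -113.0°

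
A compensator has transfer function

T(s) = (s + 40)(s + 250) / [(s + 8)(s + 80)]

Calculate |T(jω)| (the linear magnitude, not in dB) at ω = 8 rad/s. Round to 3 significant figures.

11.2

At s = jω = j8:
zero (s+40): 40 + j8 → |·| = √(40²+8²) = √1664 ≈ 40.792, ∠ = arctan(8/40) ≈ 11.31°
zero (s+250): 250 + j8 → |·| = √(250²+8²) = √62564 ≈ 250.13, ∠ = arctan(8/250) ≈ 1.83°
pole (s+8): 8 + j8 → |·| = √(8²+8²) = √128 ≈ 11.314, ∠ = arctan(8/8) ≈ 45.00°
pole (s+80): 80 + j8 → |·| = √(80²+8²) = √6464 ≈ 80.399, ∠ = arctan(8/80) ≈ 5.71°
|T| = 1 · 10203 / 909.63 ≈ 11.217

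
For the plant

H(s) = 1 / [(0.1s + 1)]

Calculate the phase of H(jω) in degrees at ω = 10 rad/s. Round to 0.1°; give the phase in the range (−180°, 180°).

-45.0°

At ω = 10 rad/s:
pole (1 + j10·0.1) = 1 + j1 → |·| ≈ 1.4142, ∠ ≈ 45.00°
∠H = (0°) − (45.00°) = -45.00°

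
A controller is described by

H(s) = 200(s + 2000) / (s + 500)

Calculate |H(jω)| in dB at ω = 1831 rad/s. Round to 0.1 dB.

At s = jω = j1831:
zero (s+2000): 2000 + j1831 → |·| = √(2000²+1831²) = √7352561 ≈ 2711.6, ∠ = arctan(1831/2000) ≈ 42.47°
pole (s+500): 500 + j1831 → |·| = √(500²+1831²) = √3602561 ≈ 1898, ∠ = arctan(1831/500) ≈ 74.73°
|H| = 200 · 2711.6 / 1898 ≈ 285.73
Gain = 20 log₁₀(285.73) ≈ 49.12 dB

49.1 dB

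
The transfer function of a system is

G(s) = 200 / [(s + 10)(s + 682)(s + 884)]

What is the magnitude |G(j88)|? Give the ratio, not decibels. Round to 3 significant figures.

At s = jω = j88:
pole (s+10): 10 + j88 → |·| = √(10²+88²) = √7844 ≈ 88.566, ∠ = arctan(88/10) ≈ 83.52°
pole (s+682): 682 + j88 → |·| = √(682²+88²) = √472868 ≈ 687.65, ∠ = arctan(88/682) ≈ 7.35°
pole (s+884): 884 + j88 → |·| = √(884²+88²) = √789200 ≈ 888.37, ∠ = arctan(88/884) ≈ 5.68°
|G| = 200 / 5.4104e+07 ≈ 3.6966e-06

3.70e-06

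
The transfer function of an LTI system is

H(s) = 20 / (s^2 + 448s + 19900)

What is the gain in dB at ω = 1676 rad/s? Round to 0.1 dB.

-103.2 dB

Substitute s = j1676:
Numerator: 20 = 20 + j0
Denominator: (j1676)^2 + 448(j1676) + 19900 = -2789076 + j750848
|N| = √(20² + 0²) ≈ 20, ∠N ≈ 0.00°
|D| = √(2789076² + 750848²) ≈ 2.8884e+06, ∠D ≈ 164.93°
|H| = 20 / 2.8884e+06 ≈ 6.9242e-06
Gain = 20 log₁₀(6.9242e-06) ≈ -103.19 dB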